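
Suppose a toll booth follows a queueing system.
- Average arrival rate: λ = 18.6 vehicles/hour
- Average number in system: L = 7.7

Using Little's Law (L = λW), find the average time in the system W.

Little's Law: L = λW, so W = L/λ
W = 7.7/18.6 = 0.4140 hours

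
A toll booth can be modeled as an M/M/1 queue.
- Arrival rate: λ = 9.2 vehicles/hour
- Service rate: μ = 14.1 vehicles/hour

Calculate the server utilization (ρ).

Server utilization: ρ = λ/μ
ρ = 9.2/14.1 = 0.6525
The server is busy 65.25% of the time.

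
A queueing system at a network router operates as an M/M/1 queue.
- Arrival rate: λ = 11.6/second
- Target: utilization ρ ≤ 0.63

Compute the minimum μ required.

ρ = λ/μ, so μ = λ/ρ
μ ≥ 11.6/0.63 = 18.4127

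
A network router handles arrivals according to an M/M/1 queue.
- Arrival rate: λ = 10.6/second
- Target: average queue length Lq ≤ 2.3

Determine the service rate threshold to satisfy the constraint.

For M/M/1: Lq = λ²/(μ(μ-λ))
Need Lq ≤ 2.3, i.e. μ(μ-λ) ≥ λ²/2.3
μ² - 10.6μ - 112.36/2.3 ≥ 0  →  μ² - 10.6μ - 48.85217 ≥ 0
Quadratic formula (positive root): μ = [λ + √(λ² + 4×48.85217)]/2
Discriminant: 112.36 + 4×48.85217 = 307.7687, √307.7687 = 17.54334
μ ≥ (10.6 + 17.54334)/2 = 14.0717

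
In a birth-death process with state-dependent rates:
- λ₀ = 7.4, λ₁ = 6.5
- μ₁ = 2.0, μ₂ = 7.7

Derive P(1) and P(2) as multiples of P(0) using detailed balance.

Balance equations:
State 0: λ₀P₀ = μ₁P₁ → P₁ = (λ₀/μ₁)P₀ = (7.4/2.0)P₀ = 3.7000P₀
State 1: P₂ = (λ₀λ₁)/(μ₁μ₂)P₀ = (7.4×6.5)/(2.0×7.7)P₀ = 3.1234P₀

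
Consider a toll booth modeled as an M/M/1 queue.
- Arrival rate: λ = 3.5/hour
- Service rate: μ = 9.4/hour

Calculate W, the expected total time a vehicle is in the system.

First, compute utilization: ρ = λ/μ = 3.5/9.4 = 0.3723
For M/M/1: W = 1/(μ-λ)
W = 1/(9.4-3.5) = 1/5.90
W = 0.1695 hours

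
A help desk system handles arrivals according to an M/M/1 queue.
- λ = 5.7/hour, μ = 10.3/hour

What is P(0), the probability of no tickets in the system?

ρ = λ/μ = 5.7/10.3 = 0.5534
P(0) = 1 - ρ = 1 - 0.5534 = 0.4466
The server is idle 44.66% of the time.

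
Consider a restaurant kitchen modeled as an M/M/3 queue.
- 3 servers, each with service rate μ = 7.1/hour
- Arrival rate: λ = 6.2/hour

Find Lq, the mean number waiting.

Traffic intensity: ρ = λ/(cμ) = 6.2/(3×7.1) = 0.2911
Since ρ = 0.2911 < 1, system is stable.
Offered load a = λ/μ = cρ = 6.2/7.1 = 0.8732
P₀ = [ Σₙ₌₀^2 aⁿ/n! + a^3/(3!(1-ρ)) ]⁻¹
Σ = a^0/0! + a^1/1! + a^2/2! = 1.0000 + 0.8732 + 0.3813 = 2.2545
a^3/(3!(1-ρ)) = 0.665886/(6 × 0.708920) = 0.1565
P₀ = 1/(2.2545 + 0.1565) = 0.4148
Lq = P₀·a^3·ρ / (3!(1-ρ)²) = 0.4148 × 0.6659 × 0.2911 / (6 × 0.5026) = 0.02666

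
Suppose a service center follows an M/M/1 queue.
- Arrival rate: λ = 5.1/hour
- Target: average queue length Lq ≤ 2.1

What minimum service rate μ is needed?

For M/M/1: Lq = λ²/(μ(μ-λ))
Need Lq ≤ 2.1, i.e. μ(μ-λ) ≥ λ²/2.1
μ² - 5.1μ - 26.01/2.1 ≥ 0  →  μ² - 5.1μ - 12.385714 ≥ 0
Quadratic formula (positive root): μ = [λ + √(λ² + 4×12.385714)]/2
Discriminant: 26.01 + 4×12.385714 = 75.55286, √75.55286 = 8.69211
μ ≥ (5.1 + 8.69211)/2 = 6.8961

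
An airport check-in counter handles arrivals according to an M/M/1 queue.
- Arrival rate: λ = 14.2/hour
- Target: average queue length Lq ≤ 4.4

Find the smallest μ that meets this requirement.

For M/M/1: Lq = λ²/(μ(μ-λ))
Need Lq ≤ 4.4, i.e. μ(μ-λ) ≥ λ²/4.4
μ² - 14.2μ - 201.64/4.4 ≥ 0  →  μ² - 14.2μ - 45.82727 ≥ 0
Quadratic formula (positive root): μ = [λ + √(λ² + 4×45.82727)]/2
Discriminant: 201.64 + 4×45.82727 = 384.9491, √384.9491 = 19.62012
μ ≥ (14.2 + 19.62012)/2 = 16.9101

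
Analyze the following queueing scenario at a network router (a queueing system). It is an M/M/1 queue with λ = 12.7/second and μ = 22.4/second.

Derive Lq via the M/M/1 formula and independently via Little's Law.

Method 1 (direct): Lq = λ²/(μ(μ-λ)) = 161.29/(22.4 × 9.70) = 0.7423

Method 2 (Little's Law):
W = 1/(μ-λ) = 1/9.70 = 0.10309
Wq = W - 1/μ = 0.10309 - 0.044643 = 0.05845
Lq = λWq = 12.7 × 0.05845 = 0.7423 ✔ (matches Method 1)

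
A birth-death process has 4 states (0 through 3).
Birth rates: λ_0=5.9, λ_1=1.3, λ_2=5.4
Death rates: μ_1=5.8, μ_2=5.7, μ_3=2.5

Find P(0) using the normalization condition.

Ratios P(n)/P(0) = (λ₀···λₙ₋₁)/(μ₁···μₙ):
P(1)/P(0) = (5.9)/(5.8) = 1.01724
P(2)/P(0) = (5.9×1.3)/(5.8×5.7) = 0.232002
P(3)/P(0) = (5.9×1.3×5.4)/(5.8×5.7×2.5) = 0.501125

Normalization: ∑ P(n) = 1
P(0) × (1.00000 + 1.01724 + 0.232002 + 0.501125) = 1
P(0) × 2.7504 = 1
P(0) = 1/2.7504 = 0.3636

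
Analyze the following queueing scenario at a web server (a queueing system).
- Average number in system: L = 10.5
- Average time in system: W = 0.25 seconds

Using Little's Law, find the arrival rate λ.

Little's Law: L = λW, so λ = L/W
λ = 10.5/0.25 = 42.0000 requests/second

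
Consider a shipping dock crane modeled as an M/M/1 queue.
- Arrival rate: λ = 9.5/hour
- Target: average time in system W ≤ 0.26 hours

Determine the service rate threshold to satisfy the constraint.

For M/M/1: W = 1/(μ-λ)
Need W ≤ 0.26, so 1/(μ-λ) ≤ 0.26
μ - λ ≥ 1/0.26 = 3.8462
μ ≥ 9.5 + 3.8462 = 13.3462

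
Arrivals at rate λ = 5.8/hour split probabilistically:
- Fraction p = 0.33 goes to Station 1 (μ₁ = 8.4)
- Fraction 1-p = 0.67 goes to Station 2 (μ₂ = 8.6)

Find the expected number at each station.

Effective rates: λ₁ = 5.8×0.33 = 1.914, λ₂ = 5.8×0.67 = 3.886
Station 1: ρ₁ = 1.914/8.4 = 0.22786, L₁ = ρ₁/(1-ρ₁) = 0.22786/(1-0.22786) = 0.2951
Station 2: ρ₂ = 3.886/8.6 = 0.45186, L₂ = ρ₂/(1-ρ₂) = 0.45186/(1-0.45186) = 0.8244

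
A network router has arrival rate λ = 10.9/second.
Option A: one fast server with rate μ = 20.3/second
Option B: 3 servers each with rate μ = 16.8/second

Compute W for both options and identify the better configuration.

Option A: single server μ = 20.3 (M/M/1)
  ρ_A = 10.9/20.3 = 0.5369
  W_A = 1/(μ-λ) = 1/(20.3-10.9) = 1/9.40 = 0.1064

Option B: 3 servers μ = 16.8 (M/M/3)
  ρ_B = λ/(cμ) = 10.9/(3×16.8) = 0.2163
  Offered load a = λ/μ = cρ = 10.9/16.8 = 0.6488
  P₀ = [ Σₙ₌₀^2 aⁿ/n! + a^3/(3!(1-ρ)) ]⁻¹
  Σ = a^0/0! + a^1/1! + a^2/2! = 1.0000 + 0.6488 + 0.2105 = 1.8593
  a^3/(3!(1-ρ)) = 0.2731/(6 × 0.7837) = 0.05808
  P₀ = 1/(1.8593 + 0.05808) = 0.5215
  Lq = P₀·a^3·ρ / (3!(1-ρ)²) = 0.5215 × 0.2731 × 0.2163 / (6 × 0.6142) = 0.008359
  Wq_B = Lq/λ = 0.008359/10.9 = 0.0007669
  W_B = Wq_B + 1/μ = 0.0007669 + 0.05952 = 0.06029

Since W_B = 0.06029 < W_A = 0.1064, Option B (multiple servers) has the shorter time in system.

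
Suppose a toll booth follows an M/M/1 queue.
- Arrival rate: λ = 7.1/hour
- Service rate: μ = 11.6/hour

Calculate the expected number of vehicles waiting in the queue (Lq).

ρ = λ/μ = 7.1/11.6 = 0.6121
For M/M/1: Lq = λ²/(μ(μ-λ))
Lq = 50.41/(11.6 × 4.50)
Lq = 0.9657 vehicles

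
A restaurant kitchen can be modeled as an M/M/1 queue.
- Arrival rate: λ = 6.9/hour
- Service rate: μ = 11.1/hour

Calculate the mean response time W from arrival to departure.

First, compute utilization: ρ = λ/μ = 6.9/11.1 = 0.6216
For M/M/1: W = 1/(μ-λ)
W = 1/(11.1-6.9) = 1/4.20
W = 0.2381 hours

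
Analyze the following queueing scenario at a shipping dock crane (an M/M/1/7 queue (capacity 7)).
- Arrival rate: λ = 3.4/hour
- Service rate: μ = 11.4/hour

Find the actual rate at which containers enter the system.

ρ = λ/μ = 3.4/11.4 = 0.29825
P₀ = (1-ρ)/(1-ρ^(K+1)) = (1-0.29825)/(1-0.29825^8) = 0.7017/0.9999 = 0.7018
P_K = P₀×ρ^K = 0.7018 × 0.29825^7 = 0.7018 × 0.0002099 = 0.0001473
λ_eff = λ(1-P_K) = 3.4 × (1 - 0.0001473) = 3.4 × 0.99985 = 3.3995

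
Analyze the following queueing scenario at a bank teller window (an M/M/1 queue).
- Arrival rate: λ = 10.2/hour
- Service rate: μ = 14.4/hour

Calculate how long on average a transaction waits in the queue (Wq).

First, compute utilization: ρ = λ/μ = 10.2/14.4 = 0.7083
For M/M/1: Wq = λ/(μ(μ-λ))
Wq = 10.2/(14.4 × (14.4-10.2))
Wq = 10.2/(14.4 × 4.20)
Wq = 0.1687 hours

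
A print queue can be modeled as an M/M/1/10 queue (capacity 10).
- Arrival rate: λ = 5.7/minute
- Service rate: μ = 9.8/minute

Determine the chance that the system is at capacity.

ρ = λ/μ = 5.7/9.8 = 0.581633
P₀ = (1-ρ)/(1-ρ^(K+1)) = (1-0.581633)/(1-0.581633^11) = 0.418367/0.997423 = 0.4194
P_K = P₀×ρ^K = 0.41945 × 0.581633^10 = 0.41945 × 0.0044309 = 0.001859
Blocking probability = 0.19%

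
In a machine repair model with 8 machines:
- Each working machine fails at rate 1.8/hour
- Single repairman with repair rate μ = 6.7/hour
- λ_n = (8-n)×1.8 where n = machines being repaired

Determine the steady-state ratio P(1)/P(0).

P(1)/P(0) = ∏_{i=0}^{1-1} λ_i/μ_{i+1}
= (8-0)×1.8/6.7
= 2.1493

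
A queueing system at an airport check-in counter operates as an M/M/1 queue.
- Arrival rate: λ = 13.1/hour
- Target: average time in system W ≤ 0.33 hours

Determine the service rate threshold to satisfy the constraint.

For M/M/1: W = 1/(μ-λ)
Need W ≤ 0.33, so 1/(μ-λ) ≤ 0.33
μ - λ ≥ 1/0.33 = 3.0303
μ ≥ 13.1 + 3.0303 = 16.1303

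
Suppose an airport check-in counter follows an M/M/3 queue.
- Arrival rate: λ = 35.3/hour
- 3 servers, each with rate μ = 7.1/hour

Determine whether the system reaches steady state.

Stability requires ρ = λ/(cμ) < 1
ρ = 35.3/(3 × 7.1) = 35.3/21.30 = 1.6573
Since 1.6573 ≥ 1, the system is UNSTABLE.
Need c > λ/μ = 35.3/7.1 = 4.97.
Minimum servers needed: c = 5.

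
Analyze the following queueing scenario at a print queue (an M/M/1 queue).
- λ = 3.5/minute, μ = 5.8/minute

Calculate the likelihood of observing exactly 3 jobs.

ρ = λ/μ = 3.5/5.8 = 0.60345
P(n) = (1-ρ)ρⁿ
P(3) = (1-0.60345) × 0.60345^3
P(3) = 0.39655 × 0.21975
P(3) = 0.08714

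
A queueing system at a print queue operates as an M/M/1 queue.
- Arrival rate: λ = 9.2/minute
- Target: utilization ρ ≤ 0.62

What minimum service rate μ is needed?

ρ = λ/μ, so μ = λ/ρ
μ ≥ 9.2/0.62 = 14.8387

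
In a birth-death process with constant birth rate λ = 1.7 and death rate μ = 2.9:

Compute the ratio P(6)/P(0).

For constant rates: P(n)/P(0) = (λ/μ)^n
P(6)/P(0) = (1.7/2.9)^6 = 0.5862^6 = 0.04058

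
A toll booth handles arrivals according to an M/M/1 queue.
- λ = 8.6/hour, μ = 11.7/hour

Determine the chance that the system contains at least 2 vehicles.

ρ = λ/μ = 8.6/11.7 = 0.73504
P(N ≥ n) = ρⁿ
P(N ≥ 2) = 0.73504^2
P(N ≥ 2) = 0.5403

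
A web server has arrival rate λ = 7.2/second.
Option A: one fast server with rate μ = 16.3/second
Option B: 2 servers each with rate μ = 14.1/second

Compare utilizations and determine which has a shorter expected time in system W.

Option A: single server μ = 16.3 (M/M/1)
  ρ_A = 7.2/16.3 = 0.4417
  W_A = 1/(μ-λ) = 1/(16.3-7.2) = 1/9.10 = 0.1099

Option B: 2 servers μ = 14.1 (M/M/2)
  ρ_B = λ/(cμ) = 7.2/(2×14.1) = 0.2553
  Offered load a = λ/μ = cρ = 7.2/14.1 = 0.5106
  P₀ = [ Σₙ₌₀^1 aⁿ/n! + a^2/(2!(1-ρ)) ]⁻¹
  Σ = a^0/0! + a^1/1! = 1.0000 + 0.5106 = 1.5106
  a^2/(2!(1-ρ)) = 0.2608/(2 × 0.7447) = 0.1751
  P₀ = 1/(1.5106 + 0.1751) = 0.5932
  Lq = P₀·a^2·ρ / (2!(1-ρ)²) = 0.5932 × 0.2608 × 0.2553 / (2 × 0.5545) = 0.03561
  Wq_B = Lq/λ = 0.03561/7.2 = 0.004946
  W_B = Wq_B + 1/μ = 0.004946 + 0.07092 = 0.07587

Since W_B = 0.07587 < W_A = 0.1099, Option B (multiple servers) has the shorter time in system.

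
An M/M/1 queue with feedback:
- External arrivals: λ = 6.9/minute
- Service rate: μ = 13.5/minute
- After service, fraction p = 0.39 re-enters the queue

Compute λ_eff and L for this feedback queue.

Effective arrival rate: λ_eff = λ/(1-p) = 6.9/(1-0.39) = 6.9/0.61 = 11.31148
ρ = λ_eff/μ = 11.31148/13.5 = 0.837887
L = ρ/(1-ρ) = 0.837887/(1-0.837887) = 5.1685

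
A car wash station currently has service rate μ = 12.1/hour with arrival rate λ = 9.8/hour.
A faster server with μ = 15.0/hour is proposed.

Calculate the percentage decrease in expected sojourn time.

System 1: ρ₁ = 9.8/12.1 = 0.8099, W₁ = 1/(12.1-9.8) = 0.4348
System 2: ρ₂ = 9.8/15.0 = 0.6533, W₂ = 1/(15.0-9.8) = 0.1923
Improvement: (W₁-W₂)/W₁ = (0.4348-0.1923)/0.4348 = 55.77%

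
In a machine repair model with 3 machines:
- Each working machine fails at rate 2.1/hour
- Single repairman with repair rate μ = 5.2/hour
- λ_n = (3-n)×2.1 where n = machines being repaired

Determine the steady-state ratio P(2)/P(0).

P(2)/P(0) = ∏_{i=0}^{2-1} λ_i/μ_{i+1}
= (3-0)×2.1/5.2 × (3-1)×2.1/5.2
= 0.9786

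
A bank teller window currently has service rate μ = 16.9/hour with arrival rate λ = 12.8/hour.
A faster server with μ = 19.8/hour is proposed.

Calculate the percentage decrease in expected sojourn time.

System 1: ρ₁ = 12.8/16.9 = 0.7574, W₁ = 1/(16.9-12.8) = 0.24390
System 2: ρ₂ = 12.8/19.8 = 0.6465, W₂ = 1/(19.8-12.8) = 0.14286
Improvement: (W₁-W₂)/W₁ = (0.24390-0.14286)/0.24390 = 41.43%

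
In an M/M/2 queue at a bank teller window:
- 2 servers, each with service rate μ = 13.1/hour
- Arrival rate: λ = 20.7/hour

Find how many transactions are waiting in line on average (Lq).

Traffic intensity: ρ = λ/(cμ) = 20.7/(2×13.1) = 0.7901
Since ρ = 0.7901 < 1, system is stable.
Offered load a = λ/μ = cρ = 20.7/13.1 = 1.5802
P₀ = [ Σₙ₌₀^1 aⁿ/n! + a^2/(2!(1-ρ)) ]⁻¹
Σ = a^0/0! + a^1/1! = 1.0000 + 1.5802 = 2.5802
a^2/(2!(1-ρ)) = 2.49688/(2 × 0.209924) = 5.9471
P₀ = 1/(2.5802 + 5.9471) = 0.1173
Lq = P₀·a^2·ρ / (2!(1-ρ)²) = 0.1172708 × 2.496882 × 0.7900763 / (2 × 0.04406794) = 2.6248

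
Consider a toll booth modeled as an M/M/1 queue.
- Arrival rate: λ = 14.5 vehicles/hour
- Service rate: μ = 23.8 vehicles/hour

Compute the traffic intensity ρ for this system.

Server utilization: ρ = λ/μ
ρ = 14.5/23.8 = 0.6092
The server is busy 60.92% of the time.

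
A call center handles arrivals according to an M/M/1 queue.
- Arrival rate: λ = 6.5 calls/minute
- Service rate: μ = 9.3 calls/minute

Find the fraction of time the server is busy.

Server utilization: ρ = λ/μ
ρ = 6.5/9.3 = 0.6989
The server is busy 69.89% of the time.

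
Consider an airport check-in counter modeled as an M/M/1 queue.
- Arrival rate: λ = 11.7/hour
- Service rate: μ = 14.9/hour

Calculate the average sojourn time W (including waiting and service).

First, compute utilization: ρ = λ/μ = 11.7/14.9 = 0.7852
For M/M/1: W = 1/(μ-λ)
W = 1/(14.9-11.7) = 1/3.20
W = 0.3125 hours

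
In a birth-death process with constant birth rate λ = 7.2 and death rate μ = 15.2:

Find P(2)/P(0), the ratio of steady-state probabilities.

For constant rates: P(n)/P(0) = (λ/μ)^n
P(2)/P(0) = (7.2/15.2)^2 = 0.4737^2 = 0.2244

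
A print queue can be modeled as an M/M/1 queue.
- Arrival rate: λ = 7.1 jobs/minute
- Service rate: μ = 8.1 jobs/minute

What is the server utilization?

Server utilization: ρ = λ/μ
ρ = 7.1/8.1 = 0.8765
The server is busy 87.65% of the time.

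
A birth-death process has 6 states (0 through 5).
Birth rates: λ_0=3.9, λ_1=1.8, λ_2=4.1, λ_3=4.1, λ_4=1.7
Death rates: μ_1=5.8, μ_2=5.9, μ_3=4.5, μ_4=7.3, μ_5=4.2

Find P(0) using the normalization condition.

Ratios P(n)/P(0) = (λ₀···λₙ₋₁)/(μ₁···μₙ):
P(1)/P(0) = (3.9)/(5.8) = 0.6724
P(2)/P(0) = (3.9×1.8)/(5.8×5.9) = 0.2051
P(3)/P(0) = (3.9×1.8×4.1)/(5.8×5.9×4.5) = 0.1869
P(4)/P(0) = (3.9×1.8×4.1×4.1)/(5.8×5.9×4.5×7.3) = 0.1050
P(5)/P(0) = (3.9×1.8×4.1×4.1×1.7)/(5.8×5.9×4.5×7.3×4.2) = 0.04249

Normalization: ∑ P(n) = 1
P(0) × (1.0000 + 0.6724 + 0.2051 + 0.1869 + 0.1050 + 0.04249) = 1
P(0) × 2.2119 = 1
P(0) = 1/2.2119 = 0.4521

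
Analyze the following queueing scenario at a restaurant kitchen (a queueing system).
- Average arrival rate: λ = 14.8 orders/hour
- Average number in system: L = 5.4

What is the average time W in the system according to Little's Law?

Little's Law: L = λW, so W = L/λ
W = 5.4/14.8 = 0.3649 hours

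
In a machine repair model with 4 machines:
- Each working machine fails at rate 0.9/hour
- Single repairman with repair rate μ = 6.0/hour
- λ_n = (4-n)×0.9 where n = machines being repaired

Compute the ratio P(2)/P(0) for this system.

P(2)/P(0) = ∏_{i=0}^{2-1} λ_i/μ_{i+1}
= (4-0)×0.9/6.0 × (4-1)×0.9/6.0
= 0.2700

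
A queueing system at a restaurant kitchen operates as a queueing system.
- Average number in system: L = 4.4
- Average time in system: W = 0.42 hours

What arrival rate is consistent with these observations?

Little's Law: L = λW, so λ = L/W
λ = 4.4/0.42 = 10.4762 orders/hour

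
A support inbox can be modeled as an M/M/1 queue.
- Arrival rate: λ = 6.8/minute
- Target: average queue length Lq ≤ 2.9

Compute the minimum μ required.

For M/M/1: Lq = λ²/(μ(μ-λ))
Need Lq ≤ 2.9, i.e. μ(μ-λ) ≥ λ²/2.9
μ² - 6.8μ - 46.24/2.9 ≥ 0  →  μ² - 6.8μ - 15.94483 ≥ 0
Quadratic formula (positive root): μ = [λ + √(λ² + 4×15.94483)]/2
Discriminant: 46.24 + 4×15.94483 = 110.0193, √110.0193 = 10.4890
μ ≥ (6.8 + 10.4890)/2 = 8.6445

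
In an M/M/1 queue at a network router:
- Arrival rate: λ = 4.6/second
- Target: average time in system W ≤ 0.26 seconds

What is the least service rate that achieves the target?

For M/M/1: W = 1/(μ-λ)
Need W ≤ 0.26, so 1/(μ-λ) ≤ 0.26
μ - λ ≥ 1/0.26 = 3.8462
μ ≥ 4.6 + 3.8462 = 8.4462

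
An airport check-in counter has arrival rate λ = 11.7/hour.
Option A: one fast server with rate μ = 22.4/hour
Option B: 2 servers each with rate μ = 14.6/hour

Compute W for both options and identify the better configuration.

Option A: single server μ = 22.4 (M/M/1)
  ρ_A = 11.7/22.4 = 0.5223
  W_A = 1/(μ-λ) = 1/(22.4-11.7) = 1/10.70 = 0.09346

Option B: 2 servers μ = 14.6 (M/M/2)
  ρ_B = λ/(cμ) = 11.7/(2×14.6) = 0.4007
  Offered load a = λ/μ = cρ = 11.7/14.6 = 0.8014
  P₀ = [ Σₙ₌₀^1 aⁿ/n! + a^2/(2!(1-ρ)) ]⁻¹
  Σ = a^0/0! + a^1/1! = 1.0000 + 0.8014 = 1.8014
  a^2/(2!(1-ρ)) = 0.6422/(2 × 0.5993) = 0.5358
  P₀ = 1/(1.8014 + 0.5358) = 0.4279
  Lq = P₀·a^2·ρ / (2!(1-ρ)²) = 0.4279 × 0.6422 × 0.4007 / (2 × 0.3592) = 0.1533
  Wq_B = Lq/λ = 0.1533/11.7 = 0.01310
  W_B = Wq_B + 1/μ = 0.01310 + 0.06849 = 0.08159

Since W_B = 0.08159 < W_A = 0.09346, Option B (multiple servers) has the shorter time in system.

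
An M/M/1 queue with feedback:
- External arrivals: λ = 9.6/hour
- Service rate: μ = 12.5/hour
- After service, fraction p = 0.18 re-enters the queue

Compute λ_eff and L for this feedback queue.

Effective arrival rate: λ_eff = λ/(1-p) = 9.6/(1-0.18) = 9.6/0.82 = 11.707317
ρ = λ_eff/μ = 11.707317/12.5 = 0.9365854
L = ρ/(1-ρ) = 0.9365854/(1-0.9365854) = 14.7692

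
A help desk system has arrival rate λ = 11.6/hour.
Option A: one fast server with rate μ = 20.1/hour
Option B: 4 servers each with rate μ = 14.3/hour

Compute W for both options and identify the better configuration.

Option A: single server μ = 20.1 (M/M/1)
  ρ_A = 11.6/20.1 = 0.5771
  W_A = 1/(μ-λ) = 1/(20.1-11.6) = 1/8.50 = 0.1176

Option B: 4 servers μ = 14.3 (M/M/4)
  ρ_B = λ/(cμ) = 11.6/(4×14.3) = 0.2028
  Offered load a = λ/μ = cρ = 11.6/14.3 = 0.8112
  P₀ = [ Σₙ₌₀^3 aⁿ/n! + a^4/(4!(1-ρ)) ]⁻¹
  Σ = a^0/0! + a^1/1! + a^2/2! + a^3/3! = 1.0000 + 0.8112 + 0.3290 + 0.08896 = 2.2292
  a^4/(4!(1-ρ)) = 0.4330/(24 × 0.7972) = 0.02263
  P₀ = 1/(2.2292 + 0.02263) = 0.4441
  Lq = P₀·a^4·ρ / (4!(1-ρ)²) = 0.4441 × 0.4330 × 0.2028 / (24 × 0.6355) = 0.002557
  Wq_B = Lq/λ = 0.002557/11.6 = 0.0002204
  W_B = Wq_B + 1/μ = 0.0002204 + 0.06993 = 0.07015

Since W_B = 0.07015 < W_A = 0.1176, Option B (multiple servers) has the shorter time in system.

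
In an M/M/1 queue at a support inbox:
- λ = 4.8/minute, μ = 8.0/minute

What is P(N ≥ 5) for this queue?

ρ = λ/μ = 4.8/8.0 = 0.6000
P(N ≥ n) = ρⁿ
P(N ≥ 5) = 0.6000^5
P(N ≥ 5) = 0.07776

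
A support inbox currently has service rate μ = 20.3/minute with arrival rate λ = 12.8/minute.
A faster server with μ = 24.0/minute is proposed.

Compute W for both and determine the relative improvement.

System 1: ρ₁ = 12.8/20.3 = 0.6305, W₁ = 1/(20.3-12.8) = 0.133333
System 2: ρ₂ = 12.8/24.0 = 0.5333, W₂ = 1/(24.0-12.8) = 0.0892857
Improvement: (W₁-W₂)/W₁ = (0.133333-0.0892857)/0.133333 = 33.04%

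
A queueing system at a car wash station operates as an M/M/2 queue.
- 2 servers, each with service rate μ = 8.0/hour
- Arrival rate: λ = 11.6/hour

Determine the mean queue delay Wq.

Traffic intensity: ρ = λ/(cμ) = 11.6/(2×8.0) = 0.7250
Since ρ = 0.7250 < 1, system is stable.
Offered load a = λ/μ = cρ = 11.6/8.0 = 1.4500
P₀ = [ Σₙ₌₀^1 aⁿ/n! + a^2/(2!(1-ρ)) ]⁻¹
Σ = a^0/0! + a^1/1! = 1.0000 + 1.4500 = 2.4500
a^2/(2!(1-ρ)) = 2.1025/(2 × 0.2750) = 3.8227
P₀ = 1/(2.4500 + 3.8227) = 0.1594
Lq = P₀·a^2·ρ / (2!(1-ρ)²) = 0.15942 × 2.1025 × 0.72500 / (2 × 0.075625) = 1.6067
Wq = Lq/λ = 1.6067/11.6 = 0.1385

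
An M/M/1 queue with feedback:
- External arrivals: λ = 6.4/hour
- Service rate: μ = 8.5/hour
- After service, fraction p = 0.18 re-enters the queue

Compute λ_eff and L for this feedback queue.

Effective arrival rate: λ_eff = λ/(1-p) = 6.4/(1-0.18) = 6.4/0.82 = 7.80488
ρ = λ_eff/μ = 7.80488/8.5 = 0.918221
L = ρ/(1-ρ) = 0.918221/(1-0.918221) = 11.2281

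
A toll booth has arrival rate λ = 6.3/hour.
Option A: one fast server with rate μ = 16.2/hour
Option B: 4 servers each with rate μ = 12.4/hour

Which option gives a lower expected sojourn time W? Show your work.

Option A: single server μ = 16.2 (M/M/1)
  ρ_A = 6.3/16.2 = 0.3889
  W_A = 1/(μ-λ) = 1/(16.2-6.3) = 1/9.90 = 0.1010

Option B: 4 servers μ = 12.4 (M/M/4)
  ρ_B = λ/(cμ) = 6.3/(4×12.4) = 0.1270
  Offered load a = λ/μ = cρ = 6.3/12.4 = 0.5081
  P₀ = [ Σₙ₌₀^3 aⁿ/n! + a^4/(4!(1-ρ)) ]⁻¹
  Σ = a^0/0! + a^1/1! + a^2/2! + a^3/3! = 1.0000 + 0.50806 + 0.12906 + 0.021858 = 1.6590
  a^4/(4!(1-ρ)) = 0.06663/(24 × 0.8730) = 0.003180
  P₀ = 1/(1.6590 + 0.003180) = 0.6016
  Lq = P₀·a^4·ρ / (4!(1-ρ)²) = 0.60162 × 0.066631 × 0.12702 / (24 × 0.76210) = 0.0002784
  Wq_B = Lq/λ = 0.0002784/6.3 = 0.00004419
  W_B = Wq_B + 1/μ = 0.00004419 + 0.08065 = 0.08069

Since W_B = 0.08069 < W_A = 0.1010, Option B (multiple servers) has the shorter time in system.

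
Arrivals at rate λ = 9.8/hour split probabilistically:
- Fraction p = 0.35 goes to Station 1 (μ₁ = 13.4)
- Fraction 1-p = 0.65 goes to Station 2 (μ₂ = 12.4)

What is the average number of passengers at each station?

Effective rates: λ₁ = 9.8×0.35 = 3.43, λ₂ = 9.8×0.65 = 6.37
Station 1: ρ₁ = 3.43/13.4 = 0.25597, L₁ = ρ₁/(1-ρ₁) = 0.25597/(1-0.25597) = 0.3440
Station 2: ρ₂ = 6.37/12.4 = 0.51371, L₂ = ρ₂/(1-ρ₂) = 0.51371/(1-0.51371) = 1.0564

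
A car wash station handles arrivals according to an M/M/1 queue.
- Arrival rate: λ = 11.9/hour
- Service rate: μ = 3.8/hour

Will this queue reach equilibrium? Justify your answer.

Stability requires ρ = λ/(cμ) < 1
ρ = 11.9/(1 × 3.8) = 11.9/3.80 = 3.1316
Since 3.1316 ≥ 1, the system is UNSTABLE.
Queue grows without bound. Need μ > λ = 11.9.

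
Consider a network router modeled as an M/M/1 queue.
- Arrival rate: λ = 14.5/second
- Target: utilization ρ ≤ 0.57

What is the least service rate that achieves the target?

ρ = λ/μ, so μ = λ/ρ
μ ≥ 14.5/0.57 = 25.4386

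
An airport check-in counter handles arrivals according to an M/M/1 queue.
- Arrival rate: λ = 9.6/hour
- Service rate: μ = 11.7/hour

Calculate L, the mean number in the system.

ρ = λ/μ = 9.6/11.7 = 0.8205
For M/M/1: L = λ/(μ-λ)
L = 9.6/(11.7-9.6) = 9.6/2.10
L = 4.5714 passengers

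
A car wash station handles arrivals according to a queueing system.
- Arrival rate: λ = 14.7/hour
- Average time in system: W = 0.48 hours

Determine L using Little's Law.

Little's Law: L = λW
L = 14.7 × 0.48 = 7.0560 cars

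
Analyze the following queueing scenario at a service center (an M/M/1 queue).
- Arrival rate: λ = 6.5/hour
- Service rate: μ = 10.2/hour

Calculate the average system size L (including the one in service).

ρ = λ/μ = 6.5/10.2 = 0.6373
For M/M/1: L = λ/(μ-λ)
L = 6.5/(10.2-6.5) = 6.5/3.70
L = 1.7568 customers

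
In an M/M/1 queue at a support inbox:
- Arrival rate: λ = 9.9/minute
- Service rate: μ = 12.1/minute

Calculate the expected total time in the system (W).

First, compute utilization: ρ = λ/μ = 9.9/12.1 = 0.8182
For M/M/1: W = 1/(μ-λ)
W = 1/(12.1-9.9) = 1/2.20
W = 0.4545 minutes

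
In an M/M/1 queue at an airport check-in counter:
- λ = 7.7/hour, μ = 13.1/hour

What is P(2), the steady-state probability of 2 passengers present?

ρ = λ/μ = 7.7/13.1 = 0.5878
P(n) = (1-ρ)ρⁿ
P(2) = (1-0.5878) × 0.5878^2
P(2) = 0.4122 × 0.3455
P(2) = 0.1424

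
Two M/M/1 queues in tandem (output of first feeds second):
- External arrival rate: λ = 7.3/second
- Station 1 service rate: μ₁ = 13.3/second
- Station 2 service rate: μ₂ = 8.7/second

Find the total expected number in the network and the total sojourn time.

By Jackson's theorem, each station behaves as independent M/M/1.
Station 1: ρ₁ = 7.3/13.3 = 0.5489, L₁ = ρ₁/(1-ρ₁) = λ/(μ₁-λ) = 7.3/6.00 = 1.2167
Station 2: ρ₂ = 7.3/8.7 = 0.8391, L₂ = ρ₂/(1-ρ₂) = λ/(μ₂-λ) = 7.3/1.40 = 5.2143
Total: L = L₁ + L₂ = 1.2167 + 5.2143 = 6.4310
W = L/λ = 6.4310/7.3 = 0.8810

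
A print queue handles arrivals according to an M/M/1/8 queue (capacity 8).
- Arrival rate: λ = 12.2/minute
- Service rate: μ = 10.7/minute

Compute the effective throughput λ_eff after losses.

ρ = λ/μ = 12.2/10.7 = 1.14019
P₀ = (1-ρ)/(1-ρ^(K+1)) = (1-1.14019)/(1-1.14019^9) = -0.1402/-2.2568 = 0.06212
P_K = P₀×ρ^K = 0.06212 × 1.14019^8 = 0.06212 × 2.8564 = 0.1774
λ_eff = λ(1-P_K) = 12.2 × (1 - 0.177432) = 12.2 × 0.822568 = 10.0353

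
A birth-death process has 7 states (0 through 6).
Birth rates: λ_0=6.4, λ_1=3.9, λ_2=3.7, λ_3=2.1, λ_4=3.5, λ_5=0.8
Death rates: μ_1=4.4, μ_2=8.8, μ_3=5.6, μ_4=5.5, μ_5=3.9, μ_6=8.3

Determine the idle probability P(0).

Ratios P(n)/P(0) = (λ₀···λₙ₋₁)/(μ₁···μₙ):
P(1)/P(0) = (6.4)/(4.4) = 1.4545
P(2)/P(0) = (6.4×3.9)/(4.4×8.8) = 0.64463
P(3)/P(0) = (6.4×3.9×3.7)/(4.4×8.8×5.6) = 0.42591
P(4)/P(0) = (6.4×3.9×3.7×2.1)/(4.4×8.8×5.6×5.5) = 0.16262
P(5)/P(0) = (6.4×3.9×3.7×2.1×3.5)/(4.4×8.8×5.6×5.5×3.9) = 0.14594
P(6)/P(0) = (6.4×3.9×3.7×2.1×3.5×0.8)/(4.4×8.8×5.6×5.5×3.9×8.3) = 0.014067

Normalization: ∑ P(n) = 1
P(0) × (1.0000 + 1.4545 + 0.64463 + 0.42591 + 0.16262 + 0.14594 + 0.014067) = 1
P(0) × 3.8477 = 1
P(0) = 1/3.8477 = 0.2599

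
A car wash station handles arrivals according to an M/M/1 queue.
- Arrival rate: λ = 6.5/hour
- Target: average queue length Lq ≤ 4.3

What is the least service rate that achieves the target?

For M/M/1: Lq = λ²/(μ(μ-λ))
Need Lq ≤ 4.3, i.e. μ(μ-λ) ≥ λ²/4.3
μ² - 6.5μ - 42.25/4.3 ≥ 0  →  μ² - 6.5μ - 9.82558 ≥ 0
Quadratic formula (positive root): μ = [λ + √(λ² + 4×9.82558)]/2
Discriminant: 42.25 + 4×9.82558 = 81.5523, √81.5523 = 9.0306
μ ≥ (6.5 + 9.0306)/2 = 7.7653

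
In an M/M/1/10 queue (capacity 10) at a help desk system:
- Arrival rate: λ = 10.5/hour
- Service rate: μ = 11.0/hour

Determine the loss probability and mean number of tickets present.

ρ = λ/μ = 10.5/11.0 = 0.954545
P₀ = (1-ρ)/(1-ρ^(K+1)) = (1-0.954545)/(1-0.954545^11) = 0.04546/0.4005 = 0.1135
P_K = P₀×ρ^K = 0.11348 × 0.954545^10 = 0.11348 × 0.62801 = 0.07127
Blocking probability P_10 = 0.07127 (7.13%)
L = ρ[1 - (K+1)ρ^K + Kρ^(K+1)] / [(1-ρ)(1-ρ^(K+1))]
L = 0.954545 × (1 - 11×0.6280064 + 10×0.5994604) / ((1 - 0.954545) × (1 - 0.5994604)) = 4.5368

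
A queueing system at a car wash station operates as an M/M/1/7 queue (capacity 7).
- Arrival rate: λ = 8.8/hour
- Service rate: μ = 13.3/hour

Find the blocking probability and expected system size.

ρ = λ/μ = 8.8/13.3 = 0.661654
P₀ = (1-ρ)/(1-ρ^(K+1)) = (1-0.661654)/(1-0.661654^8) = 0.3383/0.9633 = 0.3512
P_K = P₀×ρ^K = 0.3512 × 0.661654^7 = 0.3512 × 0.05552 = 0.01950
Blocking probability P_7 = 0.01950 (1.95%)
L = ρ[1 - (K+1)ρ^K + Kρ^(K+1)] / [(1-ρ)(1-ρ^(K+1))]
L = 0.661654 × (1 - 8×0.055516 + 7×0.036732) / ((1 - 0.661654) × (1 - 0.036732)) = 1.6505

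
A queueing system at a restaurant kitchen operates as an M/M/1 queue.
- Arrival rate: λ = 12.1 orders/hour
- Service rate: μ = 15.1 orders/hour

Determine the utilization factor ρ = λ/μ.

Server utilization: ρ = λ/μ
ρ = 12.1/15.1 = 0.8013
The server is busy 80.13% of the time.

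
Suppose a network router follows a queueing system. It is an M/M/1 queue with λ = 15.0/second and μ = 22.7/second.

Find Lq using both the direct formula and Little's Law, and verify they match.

Method 1 (direct): Lq = λ²/(μ(μ-λ)) = 225.00/(22.7 × 7.70) = 1.2873

Method 2 (Little's Law):
W = 1/(μ-λ) = 1/7.70 = 0.12987
Wq = W - 1/μ = 0.12987 - 0.044053 = 0.08582
Lq = λWq = 15.0 × 0.08582 = 1.2873 ✔ (matches Method 1)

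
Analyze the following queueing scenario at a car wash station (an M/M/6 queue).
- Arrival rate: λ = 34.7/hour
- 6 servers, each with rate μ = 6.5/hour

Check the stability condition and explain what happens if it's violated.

Stability requires ρ = λ/(cμ) < 1
ρ = 34.7/(6 × 6.5) = 34.7/39.00 = 0.8897
Since 0.8897 < 1, the system is STABLE.
The servers are busy 88.97% of the time.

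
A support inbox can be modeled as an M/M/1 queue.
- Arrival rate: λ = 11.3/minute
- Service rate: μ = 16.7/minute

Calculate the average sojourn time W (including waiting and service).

First, compute utilization: ρ = λ/μ = 11.3/16.7 = 0.6766
For M/M/1: W = 1/(μ-λ)
W = 1/(16.7-11.3) = 1/5.40
W = 0.1852 minutes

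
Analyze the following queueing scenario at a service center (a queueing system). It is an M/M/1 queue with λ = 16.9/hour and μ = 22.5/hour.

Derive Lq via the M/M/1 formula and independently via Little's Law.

Method 1 (direct): Lq = λ²/(μ(μ-λ)) = 285.61/(22.5 × 5.60) = 2.2667

Method 2 (Little's Law):
W = 1/(μ-λ) = 1/5.60 = 0.178571
Wq = W - 1/μ = 0.178571 - 0.0444444 = 0.134127
Lq = λWq = 16.9 × 0.134127 = 2.2667 ✔ (matches Method 1)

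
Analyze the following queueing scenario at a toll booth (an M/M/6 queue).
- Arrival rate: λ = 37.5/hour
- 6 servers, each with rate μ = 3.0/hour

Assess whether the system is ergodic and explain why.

Stability requires ρ = λ/(cμ) < 1
ρ = 37.5/(6 × 3.0) = 37.5/18.00 = 2.0833
Since 2.0833 ≥ 1, the system is UNSTABLE.
Need c > λ/μ = 37.5/3.0 = 12.50.
Minimum servers needed: c = 13.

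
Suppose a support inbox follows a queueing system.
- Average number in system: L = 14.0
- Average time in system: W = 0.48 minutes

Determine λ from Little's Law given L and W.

Little's Law: L = λW, so λ = L/W
λ = 14.0/0.48 = 29.1667 emails/minute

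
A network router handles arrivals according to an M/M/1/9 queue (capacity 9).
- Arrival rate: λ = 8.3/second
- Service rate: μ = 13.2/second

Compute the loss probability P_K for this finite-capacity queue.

ρ = λ/μ = 8.3/13.2 = 0.628788
P₀ = (1-ρ)/(1-ρ^(K+1)) = (1-0.628788)/(1-0.628788^10) = 0.3712/0.9903 = 0.3748
P_K = P₀×ρ^K = 0.37483 × 0.628788^9 = 0.37483 × 0.015365 = 0.005759
Blocking probability = 0.58%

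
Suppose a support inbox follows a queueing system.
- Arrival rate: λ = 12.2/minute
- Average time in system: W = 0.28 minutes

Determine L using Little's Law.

Little's Law: L = λW
L = 12.2 × 0.28 = 3.4160 emails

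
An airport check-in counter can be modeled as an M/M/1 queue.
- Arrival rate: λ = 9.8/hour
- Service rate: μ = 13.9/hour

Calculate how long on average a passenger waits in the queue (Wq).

First, compute utilization: ρ = λ/μ = 9.8/13.9 = 0.7050
For M/M/1: Wq = λ/(μ(μ-λ))
Wq = 9.8/(13.9 × (13.9-9.8))
Wq = 9.8/(13.9 × 4.10)
Wq = 0.1720 hours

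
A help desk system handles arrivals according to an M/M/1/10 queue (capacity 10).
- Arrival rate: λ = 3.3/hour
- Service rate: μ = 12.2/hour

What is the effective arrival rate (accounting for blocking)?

ρ = λ/μ = 3.3/12.2 = 0.2705
P₀ = (1-ρ)/(1-ρ^(K+1)) = (1-0.2705)/(1-0.2705^11) = 0.7295/1.0000 = 0.7295
P_K = P₀×ρ^K = 0.7295 × 0.2705^10 = 0.7295 × 0.000002097 = 0.000001530
λ_eff = λ(1-P_K) = 3.3 × (1 - 0.000001530) = 3.3 × 1.0000 = 3.3000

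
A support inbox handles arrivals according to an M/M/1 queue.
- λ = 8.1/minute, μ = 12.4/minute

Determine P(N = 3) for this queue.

ρ = λ/μ = 8.1/12.4 = 0.65323
P(n) = (1-ρ)ρⁿ
P(3) = (1-0.65323) × 0.65323^3
P(3) = 0.34677 × 0.27874
P(3) = 0.09666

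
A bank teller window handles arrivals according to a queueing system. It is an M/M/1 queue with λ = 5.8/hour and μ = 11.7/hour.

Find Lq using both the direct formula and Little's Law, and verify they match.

Method 1 (direct): Lq = λ²/(μ(μ-λ)) = 33.64/(11.7 × 5.90) = 0.4873

Method 2 (Little's Law):
W = 1/(μ-λ) = 1/5.90 = 0.16949
Wq = W - 1/μ = 0.16949 - 0.085470 = 0.08402
Lq = λWq = 5.8 × 0.08402 = 0.4873 ✔ (matches Method 1)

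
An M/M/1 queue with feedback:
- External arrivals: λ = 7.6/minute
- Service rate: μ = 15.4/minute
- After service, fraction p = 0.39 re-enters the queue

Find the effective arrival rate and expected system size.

Effective arrival rate: λ_eff = λ/(1-p) = 7.6/(1-0.39) = 7.6/0.61 = 12.45902
ρ = λ_eff/μ = 12.45902/15.4 = 0.809027
L = ρ/(1-ρ) = 0.809027/(1-0.809027) = 4.2363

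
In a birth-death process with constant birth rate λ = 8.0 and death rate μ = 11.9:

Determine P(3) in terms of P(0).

For constant rates: P(n)/P(0) = (λ/μ)^n
P(3)/P(0) = (8.0/11.9)^3 = 0.67227^3 = 0.3038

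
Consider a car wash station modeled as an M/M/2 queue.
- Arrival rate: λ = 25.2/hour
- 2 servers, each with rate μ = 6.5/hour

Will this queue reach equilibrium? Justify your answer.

Stability requires ρ = λ/(cμ) < 1
ρ = 25.2/(2 × 6.5) = 25.2/13.00 = 1.9385
Since 1.9385 ≥ 1, the system is UNSTABLE.
Need c > λ/μ = 25.2/6.5 = 3.88.
Minimum servers needed: c = 4.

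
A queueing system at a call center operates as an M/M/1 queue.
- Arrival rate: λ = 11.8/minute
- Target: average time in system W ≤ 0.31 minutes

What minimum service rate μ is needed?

For M/M/1: W = 1/(μ-λ)
Need W ≤ 0.31, so 1/(μ-λ) ≤ 0.31
μ - λ ≥ 1/0.31 = 3.2258
μ ≥ 11.8 + 3.2258 = 15.0258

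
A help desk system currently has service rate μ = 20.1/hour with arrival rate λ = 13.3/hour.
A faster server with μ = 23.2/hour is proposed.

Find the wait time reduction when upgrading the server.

System 1: ρ₁ = 13.3/20.1 = 0.6617, W₁ = 1/(20.1-13.3) = 0.14706
System 2: ρ₂ = 13.3/23.2 = 0.5733, W₂ = 1/(23.2-13.3) = 0.10101
Improvement: (W₁-W₂)/W₁ = (0.14706-0.10101)/0.14706 = 31.31%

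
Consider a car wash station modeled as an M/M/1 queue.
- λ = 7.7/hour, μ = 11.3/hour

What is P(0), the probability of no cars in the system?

ρ = λ/μ = 7.7/11.3 = 0.6814
P(0) = 1 - ρ = 1 - 0.6814 = 0.3186
The server is idle 31.86% of the time.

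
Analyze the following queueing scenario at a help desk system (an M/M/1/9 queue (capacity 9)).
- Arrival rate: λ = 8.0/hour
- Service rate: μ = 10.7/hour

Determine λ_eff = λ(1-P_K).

ρ = λ/μ = 8.0/10.7 = 0.747664
P₀ = (1-ρ)/(1-ρ^(K+1)) = (1-0.747664)/(1-0.747664^10) = 0.2523/0.9454 = 0.2669
P_K = P₀×ρ^K = 0.2669 × 0.747664^9 = 0.2669 × 0.07301 = 0.01949
λ_eff = λ(1-P_K) = 8.0 × (1 - 0.01949) = 8.0 × 0.98051 = 7.8441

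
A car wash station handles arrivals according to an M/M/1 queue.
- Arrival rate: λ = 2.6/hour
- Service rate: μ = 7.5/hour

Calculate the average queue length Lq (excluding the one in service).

ρ = λ/μ = 2.6/7.5 = 0.3467
For M/M/1: Lq = λ²/(μ(μ-λ))
Lq = 6.76/(7.5 × 4.90)
Lq = 0.1839 cars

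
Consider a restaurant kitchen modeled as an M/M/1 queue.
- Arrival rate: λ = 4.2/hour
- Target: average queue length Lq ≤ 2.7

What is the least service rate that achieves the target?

For M/M/1: Lq = λ²/(μ(μ-λ))
Need Lq ≤ 2.7, i.e. μ(μ-λ) ≥ λ²/2.7
μ² - 4.2μ - 17.64/2.7 ≥ 0  →  μ² - 4.2μ - 6.53333 ≥ 0
Quadratic formula (positive root): μ = [λ + √(λ² + 4×6.53333)]/2
Discriminant: 17.64 + 4×6.53333 = 43.7733, √43.7733 = 6.6161
μ ≥ (4.2 + 6.6161)/2 = 5.4081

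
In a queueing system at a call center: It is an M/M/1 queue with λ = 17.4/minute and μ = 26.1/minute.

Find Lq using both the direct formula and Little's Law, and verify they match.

Method 1 (direct): Lq = λ²/(μ(μ-λ)) = 302.76/(26.1 × 8.70) = 1.3333

Method 2 (Little's Law):
W = 1/(μ-λ) = 1/8.70 = 0.1149425
Wq = W - 1/μ = 0.1149425 - 0.03831418 = 0.076628
Lq = λWq = 17.4 × 0.076628 = 1.3333 ✔ (matches Method 1)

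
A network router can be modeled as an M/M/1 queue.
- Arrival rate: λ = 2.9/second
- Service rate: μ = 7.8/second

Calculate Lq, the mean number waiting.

ρ = λ/μ = 2.9/7.8 = 0.3718
For M/M/1: Lq = λ²/(μ(μ-λ))
Lq = 8.41/(7.8 × 4.90)
Lq = 0.2200 packets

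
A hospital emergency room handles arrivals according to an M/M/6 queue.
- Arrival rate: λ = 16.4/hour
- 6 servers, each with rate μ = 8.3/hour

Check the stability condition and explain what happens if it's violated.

Stability requires ρ = λ/(cμ) < 1
ρ = 16.4/(6 × 8.3) = 16.4/49.80 = 0.3293
Since 0.3293 < 1, the system is STABLE.
The servers are busy 32.93% of the time.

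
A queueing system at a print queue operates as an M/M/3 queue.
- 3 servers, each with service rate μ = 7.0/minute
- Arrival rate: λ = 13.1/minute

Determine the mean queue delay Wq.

Traffic intensity: ρ = λ/(cμ) = 13.1/(3×7.0) = 0.6238
Since ρ = 0.6238 < 1, system is stable.
Offered load a = λ/μ = cρ = 13.1/7.0 = 1.8714
P₀ = [ Σₙ₌₀^2 aⁿ/n! + a^3/(3!(1-ρ)) ]⁻¹
Σ = a^0/0! + a^1/1! + a^2/2! = 1.00000 + 1.87143 + 1.75112 = 4.6226
a^3/(3!(1-ρ)) = 6.5542/(6 × 0.37619) = 2.9038
P₀ = 1/(4.6226 + 2.9038) = 0.1329
Lq = P₀·a^3·ρ / (3!(1-ρ)²) = 0.13287 × 6.5542 × 0.62381 / (6 × 0.14152) = 0.6398
Wq = Lq/λ = 0.6398/13.1 = 0.04884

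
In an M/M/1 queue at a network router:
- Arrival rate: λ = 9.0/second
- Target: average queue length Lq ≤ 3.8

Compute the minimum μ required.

For M/M/1: Lq = λ²/(μ(μ-λ))
Need Lq ≤ 3.8, i.e. μ(μ-λ) ≥ λ²/3.8
μ² - 9.0μ - 81.00/3.8 ≥ 0  →  μ² - 9.0μ - 21.3158 ≥ 0
Quadratic formula (positive root): μ = [λ + √(λ² + 4×21.3158)]/2
Discriminant: 81.00 + 4×21.3158 = 166.2632, √166.2632 = 12.8943
μ ≥ (9.0 + 12.8943)/2 = 10.9472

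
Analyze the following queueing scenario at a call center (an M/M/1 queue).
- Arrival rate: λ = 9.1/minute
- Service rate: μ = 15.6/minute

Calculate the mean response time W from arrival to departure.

First, compute utilization: ρ = λ/μ = 9.1/15.6 = 0.5833
For M/M/1: W = 1/(μ-λ)
W = 1/(15.6-9.1) = 1/6.50
W = 0.1538 minutes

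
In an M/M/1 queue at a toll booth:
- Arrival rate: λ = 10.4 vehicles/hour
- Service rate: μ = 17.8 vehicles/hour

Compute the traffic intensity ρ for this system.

Server utilization: ρ = λ/μ
ρ = 10.4/17.8 = 0.5843
The server is busy 58.43% of the time.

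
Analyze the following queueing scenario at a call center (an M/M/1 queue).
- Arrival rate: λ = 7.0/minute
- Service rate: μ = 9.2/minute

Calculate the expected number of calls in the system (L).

ρ = λ/μ = 7.0/9.2 = 0.7609
For M/M/1: L = λ/(μ-λ)
L = 7.0/(9.2-7.0) = 7.0/2.20
L = 3.1818 calls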